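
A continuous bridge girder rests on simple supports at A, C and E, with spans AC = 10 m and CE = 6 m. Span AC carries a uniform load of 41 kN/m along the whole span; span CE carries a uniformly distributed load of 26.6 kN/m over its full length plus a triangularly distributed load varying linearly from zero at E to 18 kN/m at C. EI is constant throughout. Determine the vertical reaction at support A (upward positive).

Release continuity at C by inserting a hinge; the redundant is the internal moment M_C. The primary structure is two simply-supported spans AC and CE.
Rotations at C on the released spans (each span's end-slope, ×1/EI):
  span AC: UDL 41: wL³/(24EI) = 1708/EI
  span CE: UDL 26.6: wL³/(24EI) = 239.4/EI
  span CE: triangular load, peak 18: w₀L³/(45EI) = 86.4/EI
  relative rotation θ_0 = (1708 + 325.8)/EI = 2034/EI
A unit hogging moment at C produces rotation L₁/(3EI) + L₂/(3EI) = 5.333/EI.
Compatibility: M_C·(L₁+L₂)/(3EI) = θ_0, giving M_C = 381.4 kN·m (hogging).
Span AC, ΣM about A with M_C applied at C: R_C^{AC}·10 = 2050 + 381.4, so R_C^{AC} = 243.1 kN and R_A = 410 − 243.1 = 166.9 kN.

R_A = 166.9 kN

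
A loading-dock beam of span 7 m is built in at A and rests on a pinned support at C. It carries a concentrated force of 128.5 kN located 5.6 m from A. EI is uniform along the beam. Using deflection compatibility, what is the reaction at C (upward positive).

Take the reaction at C as the redundant and release it; the primary structure is a cantilever fixed at A.
Primary-structure tip deflection at C by superposition:
  point load 128.5 at a = 5.6: Pa²(3L − a)/(6EI) = 10343/EI
Tip deflection under a unit load at C: L³/(3EI) = 114.3/EI.
Compatibility at C: δ_0 − R_C·δ_{CC} = 0, so R_C = 10343/114.3 = 90.46 kN.

R_C = 90.46 kN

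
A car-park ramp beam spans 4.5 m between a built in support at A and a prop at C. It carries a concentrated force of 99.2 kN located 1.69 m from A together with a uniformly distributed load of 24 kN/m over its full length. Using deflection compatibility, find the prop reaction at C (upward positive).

R_C = 58.86 kN

Release the roller at C. Primary structure: cantilever fixed at A.
Primary-structure tip deflection at C by superposition:
  point load 99.2 at a = 1.69: Pa²(3L − a)/(6EI) = 557.7/EI
  UDL 24: wL⁴/(8EI) = 1230/EI
  δ_0 = 1788/EI
Flexibility coefficient — unit upward force at C: δ_{CC} = L³/(3EI) = 30.38/EI.
Compatibility at C: δ_0 − R_C·δ_{CC} = 0, so R_C = 1788/30.38 = 58.86 kN.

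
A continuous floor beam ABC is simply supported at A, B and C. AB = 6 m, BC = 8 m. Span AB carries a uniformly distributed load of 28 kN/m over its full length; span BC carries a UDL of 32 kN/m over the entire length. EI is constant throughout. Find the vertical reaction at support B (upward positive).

R_B = 270.4 kN

Insert a hinge at B; M_B is the redundant, and each span becomes simply supported.
End slopes at the hinge B, treating each span as simply supported:
  span AB: UDL 28: wL³/(24EI) = 252/EI
  span BC: UDL 32: wL³/(24EI) = 682.7/EI
  relative rotation θ_0 = (252 + 682.7)/EI = 934.7/EI
A unit hogging moment at B produces rotation L₁/(3EI) + L₂/(3EI) = 4.667/EI.
Compatibility: M_B·(L₁+L₂)/(3EI) = θ_0, giving M_B = 200.3 kN·m (hogging).
Span AB, ΣM about A with M_B applied at B: R_B^{AB}·6 = 504 + 200.3, so R_B^{AB} = 117.4 kN and R_A = 168 − 117.4 = 50.62 kN.
Span BC, ΣM about C: R_B^{BC}·8 = 1024 + 200.3, so R_B^{BC} = 153 kN and R_C = 256 − 153 = 103 kN.
R_B = 117.4 + 153 = 270.4 kN.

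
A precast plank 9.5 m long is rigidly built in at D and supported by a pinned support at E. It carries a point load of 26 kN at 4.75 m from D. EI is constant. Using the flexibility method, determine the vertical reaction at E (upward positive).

Remove the prop at E; the released (primary) structure is a cantilever built in at D.
Downward deflection at the released point E due to the loads:
  point load 26 at a = 4.75: Pa²(3L − a)/(6EI) = 2322/EI
Tip deflection under a unit load at E: L³/(3EI) = 285.8/EI.
Compatibility at E: δ_0 − R_E·δ_{EE} = 0, so R_E = 2322/285.8 = 8.125 kN.

R_E = 8.125 kN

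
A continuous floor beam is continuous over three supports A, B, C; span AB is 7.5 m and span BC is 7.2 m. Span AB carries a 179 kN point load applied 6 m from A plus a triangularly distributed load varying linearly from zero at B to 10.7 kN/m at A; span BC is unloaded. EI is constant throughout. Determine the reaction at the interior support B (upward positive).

Take M_B as the redundant. Released structure: two simple spans AB and BC with a hinge at B.
End slopes at the hinge B, treating each span as simply supported:
  span AB: point load 179 at a = 6: Pab(L + a)/(6LEI) = 483.3/EI
  span AB: triangular load, peak 10.7: 7w₀L³/(360EI) = 87.77/EI
  relative rotation θ_0 = (571.1 + 0)/EI = 571.1/EI
A unit hogging moment at B produces rotation L₁/(3EI) + L₂/(3EI) = 4.9/EI.
Compatibility: M_B·(L₁+L₂)/(3EI) = θ_0, giving M_B = 116.5 kN·m (hogging).
Span AB, ΣM about A with M_B applied at B: R_B^{AB}·7.5 = 1174 + 116.5, so R_B^{AB} = 172.1 kN and R_A = 219.1 − 172.1 = 47.01 kN.
Span BC, ΣM about C: R_B^{BC}·7.2 = 0 + 116.5, so R_B^{BC} = 16.19 kN and R_C = 0 − 16.19 = -16.19 kN.
R_B = 172.1 + 16.19 = 188.3 kN.

R_B = 188.3 kN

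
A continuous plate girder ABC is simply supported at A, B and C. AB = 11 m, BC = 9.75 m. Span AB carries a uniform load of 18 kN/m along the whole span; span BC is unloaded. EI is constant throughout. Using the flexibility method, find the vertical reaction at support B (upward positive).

Release continuity at B by inserting a hinge; the redundant is the internal moment M_B. The primary structure is two simply-supported spans AB and BC.
End slopes at the hinge B, treating each span as simply supported:
  span AB: UDL 18: wL³/(24EI) = 998.2/EI
  relative rotation θ_0 = (998.2 + 0)/EI = 998.2/EI
A unit hogging moment at B produces rotation L₁/(3EI) + L₂/(3EI) = 6.917/EI.
Slope continuity at B: θ_0 = M_B·6.917/EI, so M_B = 998.2/6.917 = 144.3 kN·m (hogging).
Span AB, ΣM about A with M_B applied at B: R_B^{AB}·11 = 1089 + 144.3, so R_B^{AB} = 112.1 kN and R_A = 198 − 112.1 = 85.88 kN.
Span BC, ΣM about C: R_B^{BC}·9.75 = 0 + 144.3, so R_B^{BC} = 14.8 kN and R_C = 0 − 14.8 = -14.8 kN.
R_B = 112.1 + 14.8 = 126.9 kN.

R_B = 126.9 kN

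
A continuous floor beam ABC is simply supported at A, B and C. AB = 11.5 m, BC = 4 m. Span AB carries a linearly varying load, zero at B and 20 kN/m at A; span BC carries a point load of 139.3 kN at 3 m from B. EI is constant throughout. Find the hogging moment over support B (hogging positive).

Release continuity at B by inserting a hinge; the redundant is the internal moment M_B. The primary structure is two simply-supported spans AB and BC.
Rotations at B on the released spans (each span's end-slope, ×1/EI):
  span AB: triangular load, peak 20: 7w₀L³/(360EI) = 591.5/EI
  span BC: point load 139.3 at a = 3: Pab(L + b)/(6LEI) = 87.06/EI
  relative rotation θ_0 = (591.5 + 87.06)/EI = 678.5/EI
A unit hogging moment at B produces rotation L₁/(3EI) + L₂/(3EI) = 5.167/EI.
Slope continuity at B: θ_0 = M_B·5.167/EI, so M_B = 678.5/5.167 = 131.3 kN·m (hogging).

M_B = 131.3 kN·m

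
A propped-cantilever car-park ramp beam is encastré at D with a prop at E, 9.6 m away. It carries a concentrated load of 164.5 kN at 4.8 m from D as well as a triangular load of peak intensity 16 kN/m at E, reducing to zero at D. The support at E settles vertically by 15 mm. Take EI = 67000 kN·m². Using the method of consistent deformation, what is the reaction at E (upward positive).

Release the roller at E. Primary structure: cantilever fixed at D.
Primary-structure tip deflection at E by superposition:
  point load 164.5 at a = 4.8: Pa²(3L − a)/(6EI) = 15160/EI
  triangular load, peak 16 at the free end: 11w₀L⁴/(120EI) = 12457/EI
  δ_0 = 27617/EI
Flexibility coefficient — unit upward force at E: δ_{EE} = L³/(3EI) = 294.9/EI.
With EI = 67000 kN·m²: δ_0 = 0.4122 m and δ_{EE} = 0.004402 m/kN.
Compatibility — the beam at E must follow the support down by 0.015 m: δ_0 − R_E·δ_{EE} = 0.015, so R_E = (0.4122 − 0.015)/0.004402 = 90.24 kN.

R_E = 90.24 kN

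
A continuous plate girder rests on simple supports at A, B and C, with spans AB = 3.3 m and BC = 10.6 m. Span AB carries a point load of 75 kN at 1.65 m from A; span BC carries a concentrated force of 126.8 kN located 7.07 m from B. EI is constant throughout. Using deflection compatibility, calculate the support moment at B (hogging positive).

M_B = 162.8 kN·m

Take M_B as the redundant. Released structure: two simple spans AB and BC with a hinge at B.
Discontinuity in slope at B on the released structure — sum the simple-span end rotations:
  span AB: point load 75 at a = 1.65: Pab(L + a)/(6LEI) = 51.05/EI
  span BC: point load 126.8 at a = 7.07: Pab(L + b)/(6LEI) = 703.1/EI
  relative rotation θ_0 = (51.05 + 703.1)/EI = 754.1/EI
A unit hogging moment at B produces rotation L₁/(3EI) + L₂/(3EI) = 4.633/EI.
Compatibility: M_B·(L₁+L₂)/(3EI) = θ_0, giving M_B = 162.8 kN·m (hogging).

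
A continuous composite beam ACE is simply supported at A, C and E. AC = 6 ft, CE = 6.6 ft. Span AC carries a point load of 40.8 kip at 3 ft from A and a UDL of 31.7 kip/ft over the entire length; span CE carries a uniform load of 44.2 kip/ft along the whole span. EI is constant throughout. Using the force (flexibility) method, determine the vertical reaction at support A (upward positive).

R_A = 79.52 kip

Insert a hinge at C; M_C is the redundant, and each span becomes simply supported.
End slopes at the hinge C, treating each span as simply supported:
  span AC: point load 40.8 at a = 3: Pab(L + a)/(6LEI) = 91.8/EI
  span AC: UDL 31.7: wL³/(24EI) = 285.3/EI
  span CE: UDL 44.2: wL³/(24EI) = 529.5/EI
  relative rotation θ_0 = (377.1 + 529.5)/EI = 906.6/EI
A unit hogging moment at C produces rotation L₁/(3EI) + L₂/(3EI) = 4.2/EI.
Compatibility: M_C·(L₁+L₂)/(3EI) = θ_0, giving M_C = 215.9 kip·ft (hogging).
Span AC, ΣM about A with M_C applied at C: R_C^{AC}·6 = 693 + 215.9, so R_C^{AC} = 151.5 kip and R_A = 231 − 151.5 = 79.52 kip.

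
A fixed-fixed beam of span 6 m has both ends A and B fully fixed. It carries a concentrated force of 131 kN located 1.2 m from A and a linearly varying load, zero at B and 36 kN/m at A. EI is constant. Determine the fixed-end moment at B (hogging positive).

M_B = 68.35 kN·m

Take the two fixed-end moments M_A, M_B as redundants; the released structure is the simple span AB.
End rotations of the released simple span under the applied load (×1/EI):
  at A: point load 131 at a = 1.2: Pab(L + b)/(6LEI) = 226.4/EI
  at B: point load 131 at a = 1.2: Pab(L + a)/(6LEI) = 150.9/EI
  at A: triangular load, peak 36: w₀L³/(45EI) = 172.8/EI
  at B: triangular load, peak 36: 7w₀L³/(360EI) = 151.2/EI
  θ_A0 = 399.2/EI,  θ_B0 = 302.1/EI
Flexibility coefficients: a unit moment at one end gives L/(3EI) there and L/(6EI) at the far end, so f₁₁ = f₂₂ = 2/EI and f₁₂ = f₂₁ = 1/EI.
Compatibility — zero rotation at each built-in end:
  2 M_A + 1 M_B = 399.2
  1 M_A + 2 M_B = 302.1
Solving the pair gives M_A = 165.4 kN·m and M_B = 68.35 kN·m (hogging).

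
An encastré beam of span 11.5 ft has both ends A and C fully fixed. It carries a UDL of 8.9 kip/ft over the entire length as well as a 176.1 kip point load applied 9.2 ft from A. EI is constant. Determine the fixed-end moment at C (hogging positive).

Take the two fixed-end moments M_A, M_C as redundants; the released structure is the simple span AC.
End rotations of the released simple span under the applied load (×1/EI):
  at A: UDL 8.9: wL³/(24EI) = 564/EI
  at C: UDL 8.9: wL³/(24EI) = 564/EI
  at A: point load 176.1 at a = 9.2: Pab(L + b)/(6LEI) = 745.3/EI
  at C: point load 176.1 at a = 9.2: Pab(L + a)/(6LEI) = 1118/EI
  θ_A0 = 1309/EI,  θ_C0 = 1682/EI
Flexibility coefficients: a unit moment at one end gives L/(3EI) there and L/(6EI) at the far end, so f₁₁ = f₂₂ = 3.833/EI and f₁₂ = f₂₁ = 1.917/EI.
Compatibility — zero rotation at each built-in end:
  3.833 M_A + 1.917 M_C = 1309
  1.917 M_A + 3.833 M_C = 1682
Solving the pair gives M_A = 162.9 kip·ft and M_C = 357.3 kip·ft (hogging).

M_C = 357.3 kip·ft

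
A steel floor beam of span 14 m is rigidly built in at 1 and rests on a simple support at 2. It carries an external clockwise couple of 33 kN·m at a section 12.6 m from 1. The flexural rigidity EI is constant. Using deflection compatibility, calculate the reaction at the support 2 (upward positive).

R_2 = 3.5 kN

Choose R_2 as the redundant. The primary structure is the cantilever fixed at 1.
Deflection at 2 on the released cantilever, summing each load's contribution:
  clockwise couple 33 at a = 12.6: M₀a(2L − a)/(2EI) = 3202/EI
Tip deflection under a unit load at 2: L³/(3EI) = 914.7/EI.
The prop prevents deflection at 2: R_2 = δ_0/δ_{22} = 3202/914.7 = 3.5 kN.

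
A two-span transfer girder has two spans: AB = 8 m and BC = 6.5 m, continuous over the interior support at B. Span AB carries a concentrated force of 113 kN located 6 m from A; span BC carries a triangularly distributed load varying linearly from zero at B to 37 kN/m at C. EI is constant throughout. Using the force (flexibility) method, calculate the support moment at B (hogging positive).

M_B = 122.7 kN·m

Insert a hinge at B; M_B is the redundant, and each span becomes simply supported.
Discontinuity in slope at B on the released structure — sum the simple-span end rotations:
  span AB: point load 113 at a = 6: Pab(L + a)/(6LEI) = 395.5/EI
  span BC: triangular load, peak 37: 7w₀L³/(360EI) = 197.6/EI
  relative rotation θ_0 = (395.5 + 197.6)/EI = 593.1/EI
A unit hogging moment at B produces rotation L₁/(3EI) + L₂/(3EI) = 4.833/EI.
Compatibility: M_B·(L₁+L₂)/(3EI) = θ_0, giving M_B = 122.7 kN·m (hogging).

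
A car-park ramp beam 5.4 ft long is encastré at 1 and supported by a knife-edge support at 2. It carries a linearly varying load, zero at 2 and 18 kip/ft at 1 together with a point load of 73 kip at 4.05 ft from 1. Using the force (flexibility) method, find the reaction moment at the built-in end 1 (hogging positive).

Choose R_2 as the redundant. The primary structure is the cantilever fixed at 1.
Deflection at 2 on the released cantilever, summing each load's contribution:
  triangular load, peak 18 at the fixed end: w₀L⁴/(30EI) = 510.2/EI
  point load 73 at a = 4.05: Pa²(3L − a)/(6EI) = 2425/EI
  δ_0 = 2935/EI
Flexibility coefficient — unit upward force at 2: δ_{22} = L³/(3EI) = 52.49/EI.
The prop prevents deflection at 2: R_2 = δ_0/δ_{22} = 2935/52.49 = 55.92 kip.
Moment equilibrium about 1: M_1 = Σ(load moments about 1) − R_2·L = 383.1 − 55.92×5.4 = 81.19 kip·ft.

M_1 = 81.19 kip·ft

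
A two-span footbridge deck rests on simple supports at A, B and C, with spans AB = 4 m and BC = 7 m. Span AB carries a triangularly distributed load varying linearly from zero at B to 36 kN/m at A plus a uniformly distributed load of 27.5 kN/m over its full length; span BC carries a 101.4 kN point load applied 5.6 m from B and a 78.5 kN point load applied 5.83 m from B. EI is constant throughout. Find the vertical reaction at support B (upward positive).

Take M_B as the redundant. Released structure: two simple spans AB and BC with a hinge at B.
Rotations at B on the released spans (each span's end-slope, ×1/EI):
  span AB: triangular load, peak 36: 7w₀L³/(360EI) = 44.8/EI
  span AB: UDL 27.5: wL³/(24EI) = 73.33/EI
  span BC: point load 101.4 at a = 5.6: Pab(L + b)/(6LEI) = 159/EI
  span BC: point load 78.5 at a = 5.83: Pab(L + b)/(6LEI) = 104.2/EI
  relative rotation θ_0 = (118.1 + 263.2)/EI = 381.3/EI
A unit hogging moment at B produces rotation L₁/(3EI) + L₂/(3EI) = 3.667/EI.
Slope continuity at B: θ_0 = M_B·3.667/EI, so M_B = 381.3/3.667 = 104 kN·m (hogging).
Span AB, ΣM about A with M_B applied at B: R_B^{AB}·4 = 316 + 104, so R_B^{AB} = 105 kN and R_A = 182 − 105 = 77 kN.
Span BC, ΣM about C: R_B^{BC}·7 = 233.8 + 104, so R_B^{BC} = 48.26 kN and R_C = 179.9 − 48.26 = 131.6 kN.
R_B = 105 + 48.26 = 153.3 kN.

R_B = 153.3 kN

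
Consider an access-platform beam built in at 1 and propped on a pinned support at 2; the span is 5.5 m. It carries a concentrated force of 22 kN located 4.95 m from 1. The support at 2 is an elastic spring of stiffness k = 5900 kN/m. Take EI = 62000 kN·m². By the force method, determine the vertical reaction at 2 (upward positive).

Choose R_2 as the redundant. The primary structure is the cantilever fixed at 1.
Deflection at 2 on the released cantilever, summing each load's contribution:
  point load 22 at a = 4.95: Pa²(3L − a)/(6EI) = 1038/EI
Tip deflection under a unit load at 2: L³/(3EI) = 55.46/EI.
With EI = 62000 kN·m²: δ_0 = 0.016737 m and δ_{22} = 0.000894 m/kN.
Compatibility — the spring shortens by R_2/k under the reaction it provides: δ_0 − R_2·δ_{22} = R_2/k. With 1/k = 0.000169 m/kN, R_2 = δ_0 / (δ_{22} + 1/k) = 0.016737 / (0.000894 + 0.000169) = 15.73 kN.

R_2 = 15.73 kN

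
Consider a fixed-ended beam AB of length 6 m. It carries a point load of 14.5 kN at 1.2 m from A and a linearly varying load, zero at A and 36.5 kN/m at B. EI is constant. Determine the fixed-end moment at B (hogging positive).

M_B = 68.48 kN·m

Take the two fixed-end moments M_A, M_B as redundants; the released structure is the simple span AB.
On the primary (simply-supported) span, the end slopes from the loading are:
  at A: point load 14.5 at a = 1.2: Pab(L + b)/(6LEI) = 25.06/EI
  at B: point load 14.5 at a = 1.2: Pab(L + a)/(6LEI) = 16.7/EI
  at A: triangular load, peak 36.5: 7w₀L³/(360EI) = 153.3/EI
  at B: triangular load, peak 36.5: w₀L³/(45EI) = 175.2/EI
  θ_A0 = 178.4/EI,  θ_B0 = 191.9/EI
Flexibility coefficients: a unit moment at one end gives L/(3EI) there and L/(6EI) at the far end, so f₁₁ = f₂₂ = 2/EI and f₁₂ = f₂₁ = 1/EI.
Compatibility — zero rotation at each built-in end:
  2 M_A + 1 M_B = 178.4
  1 M_A + 2 M_B = 191.9
Solving the pair gives M_A = 54.94 kN·m and M_B = 68.48 kN·m (hogging).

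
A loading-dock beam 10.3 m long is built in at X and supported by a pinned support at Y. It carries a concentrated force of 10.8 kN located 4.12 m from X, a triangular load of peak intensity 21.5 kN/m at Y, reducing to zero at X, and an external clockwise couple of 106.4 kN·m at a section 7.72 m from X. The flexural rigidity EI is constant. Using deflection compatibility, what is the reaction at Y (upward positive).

Take the reaction at Y as the redundant and release it; the primary structure is a cantilever fixed at X.
Free-end deflection of the primary structure under the applied loading (downward +):
  point load 10.8 at a = 4.12: Pa²(3L − a)/(6EI) = 818.2/EI
  triangular load, peak 21.5 at the free end: 11w₀L⁴/(120EI) = 22182/EI
  clockwise couple 106.4 at a = 7.72: M₀a(2L − a)/(2EI) = 5290/EI
  δ_0 = 28290/EI
Flexibility coefficient — unit upward force at Y: δ_{YY} = L³/(3EI) = 364.2/EI.
Compatibility at Y: δ_0 − R_Y·δ_{YY} = 0, so R_Y = 28290/364.2 = 77.67 kN.

R_Y = 77.67 kN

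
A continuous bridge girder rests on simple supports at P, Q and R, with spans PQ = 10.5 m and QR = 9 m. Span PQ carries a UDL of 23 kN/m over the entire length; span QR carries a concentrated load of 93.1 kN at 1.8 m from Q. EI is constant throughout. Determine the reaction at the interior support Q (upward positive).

R_Q = 241.9 kN

Insert a hinge at Q; M_Q is the redundant, and each span becomes simply supported.
Discontinuity in slope at Q on the released structure — sum the simple-span end rotations:
  span PQ: UDL 23: wL³/(24EI) = 1109/EI
  span QR: point load 93.1 at a = 1.8: Pab(L + b)/(6LEI) = 362/EI
  relative rotation θ_0 = (1109 + 362)/EI = 1471/EI
A unit hogging moment at Q produces rotation L₁/(3EI) + L₂/(3EI) = 6.5/EI.
Slope continuity at Q: θ_0 = M_Q·6.5/EI, so M_Q = 1471/6.5 = 226.4 kN·m (hogging).
Span PQ, ΣM about P with M_Q applied at Q: R_Q^{PQ}·10.5 = 1268 + 226.4, so R_Q^{PQ} = 142.3 kN and R_P = 241.5 − 142.3 = 99.19 kN.
Span QR, ΣM about R: R_Q^{QR}·9 = 670.3 + 226.4, so R_Q^{QR} = 99.63 kN and R_R = 93.1 − 99.63 = -6.532 kN.
R_Q = 142.3 + 99.63 = 241.9 kN.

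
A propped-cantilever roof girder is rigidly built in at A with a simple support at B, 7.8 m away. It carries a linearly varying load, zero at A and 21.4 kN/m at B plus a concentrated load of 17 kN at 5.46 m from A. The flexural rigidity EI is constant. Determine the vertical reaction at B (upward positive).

R_B = 55.48 kN

Choose R_B as the redundant. The primary structure is the cantilever fixed at A.
Downward deflection at the released point B due to the loads:
  triangular load, peak 21.4 at the free end: 11w₀L⁴/(120EI) = 7261/EI
  point load 17 at a = 5.46: Pa²(3L − a)/(6EI) = 1515/EI
  δ_0 = 8776/EI
Flexibility coefficient — unit upward force at B: δ_{BB} = L³/(3EI) = 158.2/EI.
The prop prevents deflection at B: R_B = δ_0/δ_{BB} = 8776/158.2 = 55.48 kN.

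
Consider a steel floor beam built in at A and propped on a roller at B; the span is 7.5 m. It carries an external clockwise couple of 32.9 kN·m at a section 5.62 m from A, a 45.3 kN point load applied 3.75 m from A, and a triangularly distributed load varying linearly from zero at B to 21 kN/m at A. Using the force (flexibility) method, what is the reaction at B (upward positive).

Choose R_B as the redundant. The primary structure is the cantilever fixed at A.
Free-end deflection of the primary structure under the applied loading (downward +):
  clockwise couple 32.9 at a = 5.62: M₀a(2L − a)/(2EI) = 867.2/EI
  point load 45.3 at a = 3.75: Pa²(3L − a)/(6EI) = 1991/EI
  triangular load, peak 21 at the fixed end: w₀L⁴/(30EI) = 2215/EI
  δ_0 = 5073/EI
Flexibility coefficient — unit upward force at B: δ_{BB} = L³/(3EI) = 140.6/EI.
Compatibility at B: δ_0 − R_B·δ_{BB} = 0, so R_B = 5073/140.6 = 36.07 kN.

R_B = 36.07 kN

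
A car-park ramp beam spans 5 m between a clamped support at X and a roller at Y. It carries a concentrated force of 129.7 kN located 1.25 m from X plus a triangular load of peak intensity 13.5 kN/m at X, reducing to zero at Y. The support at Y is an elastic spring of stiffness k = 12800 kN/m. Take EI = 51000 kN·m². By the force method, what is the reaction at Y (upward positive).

R_Y = 16.33 kN

Take the reaction at Y as the redundant and release it; the primary structure is a cantilever fixed at X.
Downward deflection at the released point Y due to the loads:
  point load 129.7 at a = 1.25: Pa²(3L − a)/(6EI) = 464.4/EI
  triangular load, peak 13.5 at the fixed end: w₀L⁴/(30EI) = 281.2/EI
  δ_0 = 745.7/EI
Flexibility coefficient — unit upward force at Y: δ_{YY} = L³/(3EI) = 41.67/EI.
With EI = 51000 kN·m²: δ_0 = 0.014621 m and δ_{YY} = 0.000817 m/kN.
Compatibility — the spring shortens by R_Y/k under the reaction it provides: δ_0 − R_Y·δ_{YY} = R_Y/k. With 1/k = 0.000078 m/kN, R_Y = δ_0 / (δ_{YY} + 1/k) = 0.014621 / (0.000817 + 0.000078) = 16.33 kN.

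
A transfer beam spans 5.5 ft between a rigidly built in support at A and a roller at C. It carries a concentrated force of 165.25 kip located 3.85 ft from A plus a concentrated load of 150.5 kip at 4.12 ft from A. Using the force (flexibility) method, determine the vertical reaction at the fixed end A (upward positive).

R_A = 127.6 kip

Choose R_C as the redundant. The primary structure is the cantilever fixed at A.
Primary-structure tip deflection at C by superposition:
  point load 165.25 at a = 3.85: Pa²(3L − a)/(6EI) = 5164/EI
  point load 150.5 at a = 4.12: Pa²(3L − a)/(6EI) = 5271/EI
  δ_0 = 10435/EI
Flexibility coefficient — unit upward force at C: δ_{CC} = L³/(3EI) = 55.46/EI.
The prop prevents deflection at C: R_C = δ_0/δ_{CC} = 10435/55.46 = 188.2 kip.
Vertical equilibrium: R_A = ΣP − R_C = 315.8 − 188.2 = 127.6 kip.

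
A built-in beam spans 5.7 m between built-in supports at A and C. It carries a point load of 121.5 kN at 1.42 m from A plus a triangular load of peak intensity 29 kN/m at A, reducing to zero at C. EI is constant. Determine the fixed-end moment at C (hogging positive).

Take the two fixed-end moments M_A, M_C as redundants; the released structure is the simple span AC.
End rotations of the released simple span under the applied load (×1/EI):
  at A: point load 121.5 at a = 1.42: Pab(L + b)/(6LEI) = 215.5/EI
  at C: point load 121.5 at a = 1.42: Pab(L + a)/(6LEI) = 153.7/EI
  at A: triangular load, peak 29: w₀L³/(45EI) = 119.3/EI
  at C: triangular load, peak 29: 7w₀L³/(360EI) = 104.4/EI
  θ_A0 = 334.8/EI,  θ_C0 = 258.2/EI
Flexibility coefficients: a unit moment at one end gives L/(3EI) there and L/(6EI) at the far end, so f₁₁ = f₂₂ = 1.9/EI and f₁₂ = f₂₁ = 0.95/EI.
Compatibility — zero rotation at each built-in end:
  1.9 M_A + 0.95 M_C = 334.8
  0.95 M_A + 1.9 M_C = 258.2
Solving the pair gives M_A = 144.4 kN·m and M_C = 63.68 kN·m (hogging).

M_C = 63.68 kN·m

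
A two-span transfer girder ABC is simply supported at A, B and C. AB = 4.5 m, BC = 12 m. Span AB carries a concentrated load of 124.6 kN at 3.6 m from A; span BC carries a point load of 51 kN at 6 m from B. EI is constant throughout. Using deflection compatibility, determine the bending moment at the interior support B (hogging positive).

Take M_B as the redundant. Released structure: two simple spans AB and BC with a hinge at B.
Discontinuity in slope at B on the released structure — sum the simple-span end rotations:
  span AB: point load 124.6 at a = 3.6: Pab(L + a)/(6LEI) = 121.1/EI
  span BC: point load 51 at a = 6: Pab(L + b)/(6LEI) = 459/EI
  relative rotation θ_0 = (121.1 + 459)/EI = 580.1/EI
A unit hogging moment at B produces rotation L₁/(3EI) + L₂/(3EI) = 5.5/EI.
Compatibility: M_B·(L₁+L₂)/(3EI) = θ_0, giving M_B = 105.5 kN·m (hogging).

M_B = 105.5 kN·m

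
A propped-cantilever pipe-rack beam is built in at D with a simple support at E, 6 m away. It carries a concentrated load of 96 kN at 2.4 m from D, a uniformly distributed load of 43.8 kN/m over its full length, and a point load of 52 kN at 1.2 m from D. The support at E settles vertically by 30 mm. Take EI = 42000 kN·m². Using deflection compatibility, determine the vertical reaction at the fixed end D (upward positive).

Remove the prop at E; the released (primary) structure is a cantilever built in at D.
Deflection at E on the released cantilever, summing each load's contribution:
  point load 96 at a = 2.4: Pa²(3L − a)/(6EI) = 1438/EI
  UDL 43.8: wL⁴/(8EI) = 7096/EI
  point load 52 at a = 1.2: Pa²(3L − a)/(6EI) = 209.7/EI
  δ_0 = 8743/EI
Flexibility coefficient — unit upward force at E: δ_{EE} = L³/(3EI) = 72/EI.
With EI = 42000 kN·m²: δ_0 = 0.20817 m and δ_{EE} = 0.001714 m/kN.
Compatibility — the beam at E must follow the support down by 0.03 m: δ_0 − R_E·δ_{EE} = 0.03, so R_E = (0.20817 − 0.03)/0.001714 = 103.9 kN.
Vertical equilibrium: R_D = ΣP − R_E = 410.8 − 103.9 = 306.9 kN.

R_D = 306.9 kN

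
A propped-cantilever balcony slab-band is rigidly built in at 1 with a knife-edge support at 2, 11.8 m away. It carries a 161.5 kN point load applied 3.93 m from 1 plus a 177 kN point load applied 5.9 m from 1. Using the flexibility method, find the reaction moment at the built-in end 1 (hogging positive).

M_1 = 744.4 kN·m

Choose R_2 as the redundant. The primary structure is the cantilever fixed at 1.
Primary-structure tip deflection at 2 by superposition:
  point load 161.5 at a = 3.93: Pa²(3L − a)/(6EI) = 13083/EI
  point load 177 at a = 5.9: Pa²(3L − a)/(6EI) = 30293/EI
  δ_0 = 43376/EI
Flexibility coefficient — unit upward force at 2: δ_{22} = L³/(3EI) = 547.7/EI.
The prop prevents deflection at 2: R_2 = δ_0/δ_{22} = 43376/547.7 = 79.2 kN.
Moment equilibrium about 1: M_1 = Σ(load moments about 1) − R_2·L = 1679 − 79.2×11.8 = 744.4 kN·m.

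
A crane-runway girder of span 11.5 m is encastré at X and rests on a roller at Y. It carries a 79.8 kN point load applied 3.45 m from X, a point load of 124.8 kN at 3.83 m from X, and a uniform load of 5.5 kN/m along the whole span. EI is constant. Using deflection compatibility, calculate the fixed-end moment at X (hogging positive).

M_X = 520.4 kN·m

Choose R_Y as the redundant. The primary structure is the cantilever fixed at X.
Deflection at Y on the released cantilever, summing each load's contribution:
  point load 79.8 at a = 3.45: Pa²(3L − a)/(6EI) = 4915/EI
  point load 124.8 at a = 3.83: Pa²(3L − a)/(6EI) = 9358/EI
  UDL 5.5: wL⁴/(8EI) = 12024/EI
  δ_0 = 26298/EI
Tip deflection under a unit load at Y: L³/(3EI) = 507/EI.
The prop prevents deflection at Y: R_Y = δ_0/δ_{YY} = 26298/507 = 51.87 kN.
Moment equilibrium about X: M_X = Σ(load moments about X) − R_Y·L = 1117 − 51.87×11.5 = 520.4 kN·m.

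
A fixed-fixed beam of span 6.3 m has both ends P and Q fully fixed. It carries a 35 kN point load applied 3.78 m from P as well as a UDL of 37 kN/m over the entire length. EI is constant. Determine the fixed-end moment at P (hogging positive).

M_P = 143.5 kN·m

Release both end moments; the primary structure is a simply-supported span PQ with redundants M_P and M_Q.
On the primary (simply-supported) span, the end slopes from the loading are:
  at P: point load 35 at a = 3.78: Pab(L + b)/(6LEI) = 77.79/EI
  at Q: point load 35 at a = 3.78: Pab(L + a)/(6LEI) = 88.91/EI
  at P: UDL 37: wL³/(24EI) = 385.5/EI
  at Q: UDL 37: wL³/(24EI) = 385.5/EI
  θ_P0 = 463.3/EI,  θ_Q0 = 474.4/EI
Flexibility coefficients: a unit moment at one end gives L/(3EI) there and L/(6EI) at the far end, so f₁₁ = f₂₂ = 2.1/EI and f₁₂ = f₂₁ = 1.05/EI.
Compatibility — zero rotation at each built-in end:
  2.1 M_P + 1.05 M_Q = 463.3
  1.05 M_P + 2.1 M_Q = 474.4
Solving the pair gives M_P = 143.5 kN·m and M_Q = 154.1 kN·m (hogging).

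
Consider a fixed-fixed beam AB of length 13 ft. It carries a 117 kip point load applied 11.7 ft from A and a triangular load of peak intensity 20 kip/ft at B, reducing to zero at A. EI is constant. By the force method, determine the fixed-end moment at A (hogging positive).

M_A = 126.4 kip·ft

Take the two fixed-end moments M_A, M_B as redundants; the released structure is the simple span AB.
End rotations of the released simple span under the applied load (×1/EI):
  at A: point load 117 at a = 11.7: Pab(L + b)/(6LEI) = 326.3/EI
  at B: point load 117 at a = 11.7: Pab(L + a)/(6LEI) = 563.5/EI
  at A: triangular load, peak 20: 7w₀L³/(360EI) = 854.4/EI
  at B: triangular load, peak 20: w₀L³/(45EI) = 976.4/EI
  θ_A0 = 1181/EI,  θ_B0 = 1540/EI
Flexibility coefficients: a unit moment at one end gives L/(3EI) there and L/(6EI) at the far end, so f₁₁ = f₂₂ = 4.333/EI and f₁₂ = f₂₁ = 2.167/EI.
Compatibility — zero rotation at each built-in end:
  4.333 M_A + 2.167 M_B = 1181
  2.167 M_A + 4.333 M_B = 1540
Solving the pair gives M_A = 126.4 kip·ft and M_B = 292.2 kip·ft (hogging).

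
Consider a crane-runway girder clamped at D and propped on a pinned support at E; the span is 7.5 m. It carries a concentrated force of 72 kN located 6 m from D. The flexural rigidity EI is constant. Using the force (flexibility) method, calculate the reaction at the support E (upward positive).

R_E = 50.69 kN

Release the roller at E. Primary structure: cantilever fixed at D.
Deflection at E on the released cantilever, summing each load's contribution:
  point load 72 at a = 6: Pa²(3L − a)/(6EI) = 7128/EI
Flexibility coefficient — unit upward force at E: δ_{EE} = L³/(3EI) = 140.6/EI.
The prop prevents deflection at E: R_E = δ_0/δ_{EE} = 7128/140.6 = 50.69 kN.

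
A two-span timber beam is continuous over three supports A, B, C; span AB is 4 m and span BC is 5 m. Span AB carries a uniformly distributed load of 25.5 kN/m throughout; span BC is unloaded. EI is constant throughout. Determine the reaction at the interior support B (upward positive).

R_B = 61.2 kN

Insert a hinge at B; M_B is the redundant, and each span becomes simply supported.
Rotations at B on the released spans (each span's end-slope, ×1/EI):
  span AB: UDL 25.5: wL³/(24EI) = 68/EI
  relative rotation θ_0 = (68 + 0)/EI = 68/EI
A unit hogging moment at B produces rotation L₁/(3EI) + L₂/(3EI) = 3/EI.
Compatibility: M_B·(L₁+L₂)/(3EI) = θ_0, giving M_B = 22.67 kN·m (hogging).
Span AB, ΣM about A with M_B applied at B: R_B^{AB}·4 = 204 + 22.67, so R_B^{AB} = 56.67 kN and R_A = 102 − 56.67 = 45.33 kN.
Span BC, ΣM about C: R_B^{BC}·5 = 0 + 22.67, so R_B^{BC} = 4.533 kN and R_C = 0 − 4.533 = -4.533 kN.
R_B = 56.67 + 4.533 = 61.2 kN.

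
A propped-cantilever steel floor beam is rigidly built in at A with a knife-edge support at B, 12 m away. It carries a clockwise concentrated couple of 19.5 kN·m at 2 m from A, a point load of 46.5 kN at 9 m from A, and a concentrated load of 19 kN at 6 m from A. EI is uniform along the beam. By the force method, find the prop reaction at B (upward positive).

R_B = 36.11 kN

Choose R_B as the redundant. The primary structure is the cantilever fixed at A.
Primary-structure tip deflection at B by superposition:
  clockwise couple 19.5 at a = 2: M₀a(2L − a)/(2EI) = 429/EI
  point load 46.5 at a = 9: Pa²(3L − a)/(6EI) = 16949/EI
  point load 19 at a = 6: Pa²(3L − a)/(6EI) = 3420/EI
  δ_0 = 20798/EI
Tip deflection under a unit load at B: L³/(3EI) = 576/EI.
The prop prevents deflection at B: R_B = δ_0/δ_{BB} = 20798/576 = 36.11 kN.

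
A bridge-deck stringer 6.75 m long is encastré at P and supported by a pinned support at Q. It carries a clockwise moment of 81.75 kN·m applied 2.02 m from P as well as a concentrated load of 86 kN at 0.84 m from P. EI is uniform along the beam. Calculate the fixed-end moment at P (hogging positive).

Take the reaction at Q as the redundant and release it; the primary structure is a cantilever fixed at P.
Free-end deflection of the primary structure under the applied loading (downward +):
  clockwise couple 81.75 at a = 2.02: M₀a(2L − a)/(2EI) = 947.9/EI
  point load 86 at a = 0.84: Pa²(3L − a)/(6EI) = 196.3/EI
  δ_0 = 1144/EI
Flexibility coefficient — unit upward force at Q: δ_{QQ} = L³/(3EI) = 102.5/EI.
The prop prevents deflection at Q: R_Q = δ_0/δ_{QQ} = 1144/102.5 = 11.16 kN.
Moment equilibrium about P: M_P = Σ(load moments about P) − R_Q·L = 154 − 11.16×6.75 = 78.65 kN·m.

M_P = 78.65 kN·m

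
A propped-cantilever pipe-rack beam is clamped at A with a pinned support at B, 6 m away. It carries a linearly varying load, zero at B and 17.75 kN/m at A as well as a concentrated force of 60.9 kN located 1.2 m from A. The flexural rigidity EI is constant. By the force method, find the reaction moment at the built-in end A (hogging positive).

M_A = 95.22 kN·m

Release the roller at B. Primary structure: cantilever fixed at A.
Deflection at B on the released cantilever, summing each load's contribution:
  triangular load, peak 17.75 at the fixed end: w₀L⁴/(30EI) = 766.8/EI
  point load 60.9 at a = 1.2: Pa²(3L − a)/(6EI) = 245.5/EI
  δ_0 = 1012/EI
Flexibility coefficient — unit upward force at B: δ_{BB} = L³/(3EI) = 72/EI.
Compatibility at B: δ_0 − R_B·δ_{BB} = 0, so R_B = 1012/72 = 14.06 kN.
Moment equilibrium about A: M_A = Σ(load moments about A) − R_B·L = 179.6 − 14.06×6 = 95.22 kN·m.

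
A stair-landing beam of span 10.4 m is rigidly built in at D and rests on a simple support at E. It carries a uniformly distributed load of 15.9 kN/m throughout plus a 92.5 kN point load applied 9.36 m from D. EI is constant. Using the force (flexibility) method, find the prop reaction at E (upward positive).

Take the reaction at E as the redundant and release it; the primary structure is a cantilever fixed at D.
Primary-structure tip deflection at E by superposition:
  UDL 15.9: wL⁴/(8EI) = 23251/EI
  point load 92.5 at a = 9.36: Pa²(3L − a)/(6EI) = 29498/EI
  δ_0 = 52749/EI
Flexibility coefficient — unit upward force at E: δ_{EE} = L³/(3EI) = 375/EI.
The prop prevents deflection at E: R_E = δ_0/δ_{EE} = 52749/375 = 140.7 kN.

R_E = 140.7 kN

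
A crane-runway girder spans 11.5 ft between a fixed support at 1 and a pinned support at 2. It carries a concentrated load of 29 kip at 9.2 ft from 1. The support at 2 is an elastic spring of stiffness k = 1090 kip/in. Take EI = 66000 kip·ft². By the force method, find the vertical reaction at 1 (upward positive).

R_1 = 8.785 kip

Take the reaction at 2 as the redundant and release it; the primary structure is a cantilever fixed at 1.
Deflection at 2 on the released cantilever, summing each load's contribution:
  point load 29 at a = 9.2: Pa²(3L − a)/(6EI) = 10350/EI
Flexibility coefficient — unit upward force at 2: δ_{22} = L³/(3EI) = 507/EI.
With EI = 66000 kip·ft²: δ_0 = 0.15682 ft and δ_{22} = 0.007681 ft/kip.
Compatibility — the spring shortens by R_2/k under the reaction it provides: δ_0 − R_2·δ_{22} = R_2/k. With 1/k = 1/(1090×12) ft/kip = 0.000076 ft/kip, R_2 = δ_0 / (δ_{22} + 1/k) = 0.15682 / (0.007681 + 0.000076) = 20.21 kip.
Vertical equilibrium: R_1 = ΣP − R_2 = 29 − 20.21 = 8.785 kip.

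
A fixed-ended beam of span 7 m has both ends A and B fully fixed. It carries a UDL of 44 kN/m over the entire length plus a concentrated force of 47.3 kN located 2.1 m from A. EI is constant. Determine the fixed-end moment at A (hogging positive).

M_A = 228.3 kN·m

Release both end moments; the primary structure is a simply-supported span AB with redundants M_A and M_B.
On the primary (simply-supported) span, the end slopes from the loading are:
  at A: UDL 44: wL³/(24EI) = 628.8/EI
  at B: UDL 44: wL³/(24EI) = 628.8/EI
  at A: point load 47.3 at a = 2.1: Pab(L + b)/(6LEI) = 137.9/EI
  at B: point load 47.3 at a = 2.1: Pab(L + a)/(6LEI) = 105.5/EI
  θ_A0 = 766.7/EI,  θ_B0 = 734.3/EI
Flexibility coefficients: a unit moment at one end gives L/(3EI) there and L/(6EI) at the far end, so f₁₁ = f₂₂ = 2.333/EI and f₁₂ = f₂₁ = 1.167/EI.
Compatibility — zero rotation at each built-in end:
  2.333 M_A + 1.167 M_B = 766.7
  1.167 M_A + 2.333 M_B = 734.3
Solving the pair gives M_A = 228.3 kN·m and M_B = 200.5 kN·m (hogging).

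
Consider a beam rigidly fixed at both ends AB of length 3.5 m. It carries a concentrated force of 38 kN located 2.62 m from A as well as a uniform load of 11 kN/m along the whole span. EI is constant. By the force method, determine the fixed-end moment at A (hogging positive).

M_A = 17.52 kN·m

Release both end moments; the primary structure is a simply-supported span AB with redundants M_A and M_B.
Simple-span end rotations at A and B under the given loads:
  at A: point load 38 at a = 2.62: Pab(L + b)/(6LEI) = 18.27/EI
  at B: point load 38 at a = 2.62: Pab(L + a)/(6LEI) = 25.53/EI
  at A: UDL 11: wL³/(24EI) = 19.65/EI
  at B: UDL 11: wL³/(24EI) = 19.65/EI
  θ_A0 = 37.92/EI,  θ_B0 = 45.18/EI
Flexibility coefficients: a unit moment at one end gives L/(3EI) there and L/(6EI) at the far end, so f₁₁ = f₂₂ = 1.167/EI and f₁₂ = f₂₁ = 0.5833/EI.
Compatibility — zero rotation at each built-in end:
  1.167 M_A + 0.5833 M_B = 37.92
  0.5833 M_A + 1.167 M_B = 45.18
Solving the pair gives M_A = 17.52 kN·m and M_B = 29.97 kN·m (hogging).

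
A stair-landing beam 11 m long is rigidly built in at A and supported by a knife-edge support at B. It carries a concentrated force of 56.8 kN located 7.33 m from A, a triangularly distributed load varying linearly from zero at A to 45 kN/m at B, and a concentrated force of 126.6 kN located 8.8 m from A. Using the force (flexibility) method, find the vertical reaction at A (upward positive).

R_A = 176.2 kN

Take the reaction at B as the redundant and release it; the primary structure is a cantilever fixed at A.
Deflection at B on the released cantilever, summing each load's contribution:
  point load 56.8 at a = 7.33: Pa²(3L − a)/(6EI) = 13057/EI
  triangular load, peak 45 at the free end: 11w₀L⁴/(120EI) = 60394/EI
  point load 126.6 at a = 8.8: Pa²(3L − a)/(6EI) = 39542/EI
  δ_0 = 112993/EI
Tip deflection under a unit load at B: L³/(3EI) = 443.7/EI.
Compatibility at B: δ_0 − R_B·δ_{BB} = 0, so R_B = 112993/443.7 = 254.7 kN.
Vertical equilibrium: R_A = ΣP − R_B = 430.9 − 254.7 = 176.2 kN.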